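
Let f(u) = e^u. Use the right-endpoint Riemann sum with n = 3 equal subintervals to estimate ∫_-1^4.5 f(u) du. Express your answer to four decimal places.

195.6350

Δu = (4.5 − (-1))/3 = 11/6.
Right endpoints: 5/6, 8/3, 4.5.
f(5/6) ≈ 2.3010, f(8/3) ≈ 14.3919, f(4.5) ≈ 90.0171.
Sum = Δu · [f(5/6) + f(8/3) + f(4.5)].
Sum ≈ 195.6350.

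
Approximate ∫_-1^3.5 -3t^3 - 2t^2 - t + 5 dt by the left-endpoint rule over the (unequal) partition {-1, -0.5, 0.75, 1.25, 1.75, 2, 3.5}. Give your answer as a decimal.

-39.70703125

Subinterval widths: 0.5, 1.25, 0.5, 0.5, 0.25, 1.5.
Left endpoints: -1, -0.5, 0.75, 1.25, 1.75, 2.
f(-1) = 7, f(-0.5) = 5.375, f(0.75) = 1.859375, f(1.25) = -5.234375, f(1.75) = -18.953125, f(2) = -29.
Sum = Σ Δt_i · f(t_i).
Sum = -39.70703125.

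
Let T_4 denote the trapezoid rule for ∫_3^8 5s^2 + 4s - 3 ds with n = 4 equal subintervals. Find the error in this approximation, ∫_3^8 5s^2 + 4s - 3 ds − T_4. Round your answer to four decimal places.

-6.5104

Exact integral: ∫_3^8 f(s) ds ≈ 903.333333.
T_4 = 909.84375.
Error ≈ 903.333333 − 909.84375 ≈ -6.5104.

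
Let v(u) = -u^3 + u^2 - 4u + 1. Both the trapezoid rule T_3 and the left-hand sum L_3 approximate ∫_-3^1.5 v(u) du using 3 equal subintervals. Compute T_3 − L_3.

T_3 = 52.59375.
L_3 = 93.9375.
T_3 − L_3 = -41.34375.

-41.34375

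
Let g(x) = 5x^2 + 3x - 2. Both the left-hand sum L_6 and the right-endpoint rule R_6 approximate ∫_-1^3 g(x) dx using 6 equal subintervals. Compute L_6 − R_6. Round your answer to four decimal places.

L_6 ≈ 34.814815.
R_6 ≈ 69.481481.
L_6 − R_6 ≈ -34.6667.

-34.6667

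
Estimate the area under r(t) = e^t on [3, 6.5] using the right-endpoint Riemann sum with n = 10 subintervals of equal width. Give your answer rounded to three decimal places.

764.512

Δt = (6.5 − 3)/10 = 0.35.
Right endpoints: 3.35, 3.7, 4.05, 4.4, 4.75, 5.1, 5.45, 5.8, 6.15, 6.5.
r(3.35) ≈ 28.503, r(3.7) ≈ 40.447, r(4.05) ≈ 57.397, r(4.4) ≈ 81.451, r(4.75) ≈ 115.584, r(5.1) ≈ 164.022, r(5.45) ≈ 232.758, r(5.8) ≈ 330.300, r(6.15) ≈ 468.717, r(6.5) ≈ 665.142.
Sum = Δt · [r(3.35) + r(3.7) + r(4.05) + ...].
Sum ≈ 764.512.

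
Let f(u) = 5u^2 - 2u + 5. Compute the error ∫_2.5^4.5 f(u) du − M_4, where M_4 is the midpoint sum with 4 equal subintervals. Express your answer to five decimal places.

Exact integral: ∫_2.5^4.5 f(u) du ≈ 121.8333333.
M_4 = 121.625.
Error ≈ 121.8333333 − 121.625 ≈ 0.20833.

0.20833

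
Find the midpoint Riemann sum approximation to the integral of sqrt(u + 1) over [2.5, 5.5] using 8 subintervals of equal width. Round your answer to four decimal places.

Δu = (5.5 − 2.5)/8 = 0.375.
Midpoints: 2.6875, 3.0625, 3.4375, 3.8125, 4.1875, 4.5625, 4.9375, 5.3125.
f(2.6875) ≈ 1.9203, f(3.0625) ≈ 2.0156, f(3.4375) ≈ 2.1065, f(3.8125) ≈ 2.1937, f(4.1875) ≈ 2.2776, f(4.5625) ≈ 2.3585, f(4.9375) ≈ 2.4367, f(5.3125) ≈ 2.5125.
Sum = Δu · [f(2.6875) + f(3.0625) + f(3.4375) + ...].
Sum ≈ 6.6830.

6.6830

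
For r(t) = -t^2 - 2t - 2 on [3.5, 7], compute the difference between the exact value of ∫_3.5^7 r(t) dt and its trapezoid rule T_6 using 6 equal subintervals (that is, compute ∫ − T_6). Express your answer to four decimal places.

0.1985

Exact integral: ∫_3.5^7 r(t) dt ≈ -143.791667.
T_6 ≈ -143.990162.
Error ≈ -143.791667 − (-143.990162) ≈ 0.1985.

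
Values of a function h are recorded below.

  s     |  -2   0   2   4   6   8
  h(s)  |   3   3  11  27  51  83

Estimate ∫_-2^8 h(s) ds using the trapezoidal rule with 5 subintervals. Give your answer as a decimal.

Δs = 2.
T_5 = (2/2)·[3 + 2·3 + 2·11 + 2·27 + 2·51 + 83] = 270.

270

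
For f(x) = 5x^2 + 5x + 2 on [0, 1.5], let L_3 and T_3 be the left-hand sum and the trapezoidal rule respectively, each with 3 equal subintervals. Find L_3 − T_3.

-4.6875

L_3 = 9.875.
T_3 = 14.5625.
L_3 − T_3 = -4.6875.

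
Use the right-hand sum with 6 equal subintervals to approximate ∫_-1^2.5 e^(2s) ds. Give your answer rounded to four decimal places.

Δs = (2.5 − (-1))/6 = 7/12.
Right endpoints: -5/12, 1/6, 0.75, 4/3, 23/12, 2.5.
f(-5/12) ≈ 0.4346, f(1/6) ≈ 1.3956, f(0.75) ≈ 4.4817, f(4/3) ≈ 14.3919, f(23/12) ≈ 46.2163, f(2.5) ≈ 148.4132.
Sum = Δs · [f(-5/12) + f(1/6) + f(0.75) + ...].
Sum ≈ 125.6111.

125.6111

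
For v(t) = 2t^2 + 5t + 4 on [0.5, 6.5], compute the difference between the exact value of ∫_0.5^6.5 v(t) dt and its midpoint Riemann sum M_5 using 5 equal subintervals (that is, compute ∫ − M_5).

1.44

Exact integral: ∫_0.5^6.5 v(t) dt = 312.
M_5 = 310.56.
Error = 312 − 310.56 = 1.44.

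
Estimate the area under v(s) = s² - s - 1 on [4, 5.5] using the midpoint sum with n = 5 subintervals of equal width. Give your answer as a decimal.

Δs = (5.5 − 4)/5 = 0.3.
Midpoints: 4.15, 4.45, 4.75, 5.05, 5.35.
v(4.15) = 12.0725, v(4.45) = 14.3525, v(4.75) = 16.8125, v(5.05) = 19.4525, v(5.35) = 22.2725.
Sum = Δs · [v(4.15) + v(4.45) + v(4.75) + v(5.05) + v(5.35)].
Sum = 25.48875.

25.48875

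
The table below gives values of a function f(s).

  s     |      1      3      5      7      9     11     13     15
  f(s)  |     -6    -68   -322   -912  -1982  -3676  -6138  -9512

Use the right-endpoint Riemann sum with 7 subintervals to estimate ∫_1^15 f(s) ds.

Δs = 2.
Sum = 2·[(-68) + (-322) + (-912) + (-1982) + (-3676) + (-6138) + (-9512)] = -45220.

-45220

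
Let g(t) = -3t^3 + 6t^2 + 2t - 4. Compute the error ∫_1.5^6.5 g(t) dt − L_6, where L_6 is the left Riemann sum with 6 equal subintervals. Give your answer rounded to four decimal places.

Exact integral: ∫_1.5^6.5 g(t) dt = -772.5.
L_6 ≈ -554.965278.
Error ≈ -772.5 − (-554.965278) ≈ -217.5347.

-217.5347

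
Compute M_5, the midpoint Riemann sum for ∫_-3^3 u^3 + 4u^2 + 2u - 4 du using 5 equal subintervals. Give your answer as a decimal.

Δu = (3 − (-3))/5 = 1.2.
Midpoints: -2.4, -1.2, 0, 1.2, 2.4.
f(-2.4) = 0.416, f(-1.2) = -2.368, f(0) = -4, f(1.2) = 5.888, f(2.4) = 37.664.
Sum = Δu · [f(-2.4) + f(-1.2) + f(0) + f(1.2) + f(2.4)].
Sum = 45.12.

45.12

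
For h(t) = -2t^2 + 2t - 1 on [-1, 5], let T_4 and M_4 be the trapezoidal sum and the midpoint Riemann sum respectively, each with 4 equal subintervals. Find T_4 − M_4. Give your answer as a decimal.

-6.75

T_4 = -70.5.
M_4 = -63.75.
T_4 − M_4 = -6.75.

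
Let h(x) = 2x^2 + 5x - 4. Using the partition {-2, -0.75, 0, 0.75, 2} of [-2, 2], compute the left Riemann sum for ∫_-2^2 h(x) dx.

-14.375

Subinterval widths: 1.25, 0.75, 0.75, 1.25.
Left endpoints: -2, -0.75, 0, 0.75.
h(-2) = -6, h(-0.75) = -6.625, h(0) = -4, h(0.75) = 0.875.
Sum = Σ Δx_i · h(x_i).
Sum = -14.375.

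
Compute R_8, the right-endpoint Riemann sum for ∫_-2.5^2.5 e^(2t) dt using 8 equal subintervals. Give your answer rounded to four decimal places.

129.9995

Δt = (2.5 − (-2.5))/8 = 0.625.
Right endpoints: -1.875, -1.25, -0.625, 0, 0.625, 1.25, 1.875, 2.5.
f(-1.875) ≈ 0.0235, f(-1.25) ≈ 0.0821, f(-0.625) ≈ 0.2865, f(0) ≈ 1.0000, f(0.625) ≈ 3.4903, f(1.25) ≈ 12.1825, f(1.875) ≈ 42.5211, f(2.5) ≈ 148.4132.
Sum = Δt · [f(-1.875) + f(-1.25) + f(-0.625) + ...].
Sum ≈ 129.9995.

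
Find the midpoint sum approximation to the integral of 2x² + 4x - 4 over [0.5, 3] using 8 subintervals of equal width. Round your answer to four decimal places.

Δx = (3 − 0.5)/8 = 0.3125.
Midpoints: 0.65625, 0.96875, 1.28125, 1.59375, 1.90625, 2.21875, 2.53125, 2.84375.
f(0.65625) = -263/512, f(0.96875) = 897/512, f(1.28125) = 2257/512, f(1.59375) = 3817/512, f(1.90625) = 5577/512, f(2.21875) = 7537/512, f(2.53125) = 9697/512, f(2.84375) = 12057/512.
Sum = Δx · [f(0.65625) + f(0.96875) + f(1.28125) + ...].
Sum ≈ 25.3760.

25.3760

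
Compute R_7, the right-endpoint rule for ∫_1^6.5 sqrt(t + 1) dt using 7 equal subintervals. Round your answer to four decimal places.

Δt = (6.5 − 1)/7 = 11/14.
Right endpoints: 25/14, 18/7, 47/14, 29/7, 69/14, 40/7, 6.5.
f(25/14) ≈ 1.6690, f(18/7) ≈ 1.8898, f(47/14) ≈ 2.0874, f(29/7) ≈ 2.2678, f(69/14) ≈ 2.4349, f(40/7) ≈ 2.5912, f(6.5) ≈ 2.7386.
Sum = Δt · [f(25/14) + f(18/7) + f(47/14) + ...].
Sum ≈ 12.3190.

12.3190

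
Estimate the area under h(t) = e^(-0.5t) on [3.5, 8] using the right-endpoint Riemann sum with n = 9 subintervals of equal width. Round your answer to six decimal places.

Δt = (8 − 3.5)/9 = 0.5.
Right endpoints: 4, 4.5, 5, 5.5, 6, 6.5, 7, 7.5, 8.
h(4) ≈ 0.135335, h(4.5) ≈ 0.105399, h(5) ≈ 0.082085, h(5.5) ≈ 0.063928, h(6) ≈ 0.049787, h(6.5) ≈ 0.038774, h(7) ≈ 0.030197, h(7.5) ≈ 0.023518, h(8) ≈ 0.018316.
Sum = Δt · [h(4) + h(4.5) + h(5) + ...].
Sum ≈ 0.273670.

0.273670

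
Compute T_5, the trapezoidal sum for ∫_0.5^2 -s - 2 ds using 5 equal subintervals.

Δs = (2 − 0.5)/5 = 0.3.
f(0.5) = -2.5, f(0.8) = -2.8, f(1.1) = -3.1, f(1.4) = -3.4, f(1.7) = -3.7, f(2) = -4.
T_5 = (Δs/2)·[f(s_0) + 2f(s_1) + ... + 2f(s_{4}) + f(s_5)].
Sum = -4.875.

-4.875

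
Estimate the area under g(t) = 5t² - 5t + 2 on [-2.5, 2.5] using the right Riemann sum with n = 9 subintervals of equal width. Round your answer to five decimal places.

56.42490

Δt = (2.5 − (-2.5))/9 = 5/9.
Right endpoints: -35/18, -25/18, -5/6, -5/18, 5/18, 5/6, 25/18, 35/18, 2.5.
g(-35/18) = 9923/324, g(-25/18) = 6023/324, g(-5/6) = 347/36, g(-5/18) = 1223/324, g(5/18) = 323/324, g(5/6) = 47/36, g(25/18) = 1523/324, g(35/18) = 3623/324, g(2.5) = 20.75.
Sum = Δt · [g(-35/18) + g(-25/18) + g(-5/6) + ...].
Sum ≈ 56.42490.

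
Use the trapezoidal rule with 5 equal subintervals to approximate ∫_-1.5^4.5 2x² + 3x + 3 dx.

110.88

Δx = (4.5 − (-1.5))/5 = 1.2.
f(-1.5) = 3, f(-0.3) = 2.28, f(0.9) = 7.32, f(2.1) = 18.12, f(3.3) = 34.68, f(4.5) = 57.
T_5 = (Δx/2)·[f(x_0) + 2f(x_1) + ... + 2f(x_{4}) + f(x_5)].
Sum = 110.88.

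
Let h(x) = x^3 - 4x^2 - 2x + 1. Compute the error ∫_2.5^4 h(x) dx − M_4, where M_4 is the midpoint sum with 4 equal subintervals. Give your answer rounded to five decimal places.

0.10107

Exact integral: ∫_2.5^4 h(x) dx = -18.515625.
M_4 ≈ -18.6166992.
Error ≈ -18.515625 − (-18.6166992) ≈ 0.10107.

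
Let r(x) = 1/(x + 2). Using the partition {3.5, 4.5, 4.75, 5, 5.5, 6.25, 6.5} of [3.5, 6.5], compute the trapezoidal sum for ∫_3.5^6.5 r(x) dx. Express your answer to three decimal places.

0.436

Subinterval widths: 1, 0.25, 0.25, 0.5, 0.75, 0.25.
r(3.5) = 2/11, r(4.5) = 2/13, r(4.75) = 4/27, r(5) = 1/7, r(5.5) = 2/15, r(6.25) = 4/33, r(6.5) = 2/17.
On each subinterval the trapezoid contributes (Δx_i/2)·[r(x_{i-1}) + r(x_i)].
Sum ≈ 0.436.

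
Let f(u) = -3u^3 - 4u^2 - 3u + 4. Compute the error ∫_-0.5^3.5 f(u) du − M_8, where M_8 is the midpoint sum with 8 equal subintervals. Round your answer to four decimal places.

-1.4583

Exact integral: ∫_-0.5^3.5 f(u) du ≈ -171.833333.
M_8 = -170.375.
Error ≈ -171.833333 − (-170.375) ≈ -1.4583.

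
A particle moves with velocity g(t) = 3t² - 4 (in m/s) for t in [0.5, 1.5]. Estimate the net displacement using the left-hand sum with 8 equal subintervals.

Δt = (1.5 − 0.5)/8 = 0.125.
Left endpoints: 0.5, 0.625, 0.75, 0.875, 1, 1.125, 1.25, 1.375.
g(0.5) = -3.25, g(0.625) = -2.828125, g(0.75) = -2.3125, g(0.875) = -1.703125, g(1) = -1, g(1.125) = -0.203125, g(1.25) = 0.6875, g(1.375) = 1.671875.
Sum = Δt · [g(0.5) + g(0.625) + g(0.75) + ...].
Sum = -1.1171875.

-1.1171875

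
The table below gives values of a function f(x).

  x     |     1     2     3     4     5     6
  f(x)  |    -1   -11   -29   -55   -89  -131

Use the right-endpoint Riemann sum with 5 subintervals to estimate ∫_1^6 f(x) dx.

-315

Δx = 1.
Sum = 1·[(-11) + (-29) + (-55) + (-89) + (-131)] = -315.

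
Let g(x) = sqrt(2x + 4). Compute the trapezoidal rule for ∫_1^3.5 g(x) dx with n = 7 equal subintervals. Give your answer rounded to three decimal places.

Δx = (3.5 − 1)/7 = 5/14.
g(1) ≈ 2.449, g(19/14) ≈ 2.591, g(12/7) ≈ 2.726, g(29/14) ≈ 2.854, g(17/7) ≈ 2.976, g(39/14) ≈ 3.094, g(22/7) ≈ 3.207, g(3.5) ≈ 3.317.
T_7 = (Δx/2)·[g(x_0) + 2g(x_1) + ... + 2g(x_{6}) + g(x_7)].
Sum ≈ 7.261.

7.261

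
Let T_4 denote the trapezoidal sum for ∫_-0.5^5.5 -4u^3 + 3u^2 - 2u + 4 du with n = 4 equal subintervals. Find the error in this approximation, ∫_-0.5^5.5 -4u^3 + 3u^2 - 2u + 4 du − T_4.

Exact integral: ∫_-0.5^5.5 f(u) du = -754.5.
T_4 = -815.25.
Error = -754.5 − (-815.25) = 60.75.

60.75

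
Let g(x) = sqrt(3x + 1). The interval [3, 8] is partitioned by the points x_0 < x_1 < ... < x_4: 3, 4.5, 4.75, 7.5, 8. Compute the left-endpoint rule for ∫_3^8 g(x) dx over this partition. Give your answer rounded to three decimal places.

Subinterval widths: 1.5, 0.25, 2.75, 0.5.
Left endpoints: 3, 4.5, 4.75, 7.5.
g(3) ≈ 3.162, g(4.5) ≈ 3.808, g(4.75) ≈ 3.905, g(7.5) ≈ 4.848.
Sum = Σ Δx_i · g(x_i).
Sum ≈ 18.858.

18.858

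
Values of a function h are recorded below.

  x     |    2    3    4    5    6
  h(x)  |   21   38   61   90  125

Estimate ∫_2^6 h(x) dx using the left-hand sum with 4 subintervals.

Δx = 1.
Sum = 1·[21 + 38 + 61 + 90] = 210.

210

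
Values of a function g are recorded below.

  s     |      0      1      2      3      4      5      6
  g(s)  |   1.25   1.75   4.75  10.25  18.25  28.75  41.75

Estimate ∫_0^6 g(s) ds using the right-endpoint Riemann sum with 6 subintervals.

Δs = 1.
Sum = 1·[1.75 + 4.75 + 10.25 + 18.25 + 28.75 + 41.75] = 105.5.

105.5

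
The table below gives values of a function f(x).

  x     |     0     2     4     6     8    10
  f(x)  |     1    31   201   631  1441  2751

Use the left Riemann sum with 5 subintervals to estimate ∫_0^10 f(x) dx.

Δx = 2.
Sum = 2·[1 + 31 + 201 + 631 + 1441] = 4610.

4610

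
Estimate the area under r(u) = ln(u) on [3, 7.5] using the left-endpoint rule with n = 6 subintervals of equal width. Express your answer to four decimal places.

6.9630

Δu = (7.5 − 3)/6 = 0.75.
Left endpoints: 3, 3.75, 4.5, 5.25, 6, 6.75.
r(3) ≈ 1.0986, r(3.75) ≈ 1.3218, r(4.5) ≈ 1.5041, r(5.25) ≈ 1.6582, r(6) ≈ 1.7918, r(6.75) ≈ 1.9095.
Sum = Δu · [r(3) + r(3.75) + r(4.5) + ...].
Sum ≈ 6.9630.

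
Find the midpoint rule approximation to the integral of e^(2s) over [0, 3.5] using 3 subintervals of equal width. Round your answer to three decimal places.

Δs = (3.5 − 0)/3 = 7/6.
Midpoints: 7/12, 1.75, 35/12.
f(7/12) ≈ 3.211, f(1.75) ≈ 33.115, f(35/12) ≈ 341.495.
Sum = Δs · [f(7/12) + f(1.75) + f(35/12)].
Sum ≈ 440.792.

440.792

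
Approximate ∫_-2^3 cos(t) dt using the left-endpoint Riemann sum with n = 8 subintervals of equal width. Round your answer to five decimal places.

Δt = (3 − (-2))/8 = 0.625.
Left endpoints: -2, -1.375, -0.75, -0.125, 0.5, 1.125, 1.75, 2.375.
f(-2) ≈ -0.41615, f(-1.375) ≈ 0.19455, f(-0.75) ≈ 0.73169, f(-0.125) ≈ 0.99220, f(0.5) ≈ 0.87758, f(1.125) ≈ 0.43118, f(1.75) ≈ -0.17825, f(2.375) ≈ -0.72028.
Sum = Δt · [f(-2) + f(-1.375) + f(-0.75) + ...].
Sum ≈ 1.19533.

1.19533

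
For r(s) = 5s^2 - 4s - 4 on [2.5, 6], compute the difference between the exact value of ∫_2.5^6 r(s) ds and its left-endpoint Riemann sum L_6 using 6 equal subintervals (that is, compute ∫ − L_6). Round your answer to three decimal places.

38.310

Exact integral: ∫_2.5^6 r(s) ds ≈ 260.45833.
L_6 ≈ 222.14873.
Error ≈ 260.45833 − 222.14873 ≈ 38.310.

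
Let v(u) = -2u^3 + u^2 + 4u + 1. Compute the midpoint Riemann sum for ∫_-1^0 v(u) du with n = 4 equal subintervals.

Δu = (0 − (-1))/4 = 0.25.
Midpoints: -0.875, -0.625, -0.375, -0.125.
v(-0.875) = -0.39453125, v(-0.625) = -0.62109375, v(-0.375) = -0.25390625, v(-0.125) = 0.51953125.
Sum = Δu · [v(-0.875) + v(-0.625) + v(-0.375) + v(-0.125)].
Sum = -0.1875.

-0.1875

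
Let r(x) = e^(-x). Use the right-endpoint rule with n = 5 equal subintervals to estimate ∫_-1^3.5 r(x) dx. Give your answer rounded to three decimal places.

Δx = (3.5 − (-1))/5 = 0.9.
Right endpoints: -0.1, 0.8, 1.7, 2.6, 3.5.
r(-0.1) ≈ 1.105, r(0.8) ≈ 0.449, r(1.7) ≈ 0.183, r(2.6) ≈ 0.074, r(3.5) ≈ 0.030.
Sum = Δx · [r(-0.1) + r(0.8) + r(1.7) + r(2.6) + r(3.5)].
Sum ≈ 1.657.

1.657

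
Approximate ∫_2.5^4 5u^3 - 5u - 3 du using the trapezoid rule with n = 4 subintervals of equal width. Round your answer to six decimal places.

244.010742

Δu = (4 − 2.5)/4 = 0.375.
f(2.5) = 62.625, f(2.875) = 51939/512, f(3.25) = 152.390625, f(3.625) = 111129/512, f(4) = 297.
T_4 = (Δu/2)·[f(u_0) + 2f(u_1) + 2f(u_2) + 2f(u_3) + f(u_4)].
Sum ≈ 244.010742.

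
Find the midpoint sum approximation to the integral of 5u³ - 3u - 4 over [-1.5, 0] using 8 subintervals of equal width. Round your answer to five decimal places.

-8.90369

Δu = (0 − (-1.5))/8 = 0.1875.
Midpoints: -1.40625, -1.21875, -1.03125, -0.84375, -0.65625, -0.46875, -0.28125, -0.09375.
f(-1.40625) = -448457/32768, f(-1.21875) = -307859/32768, f(-1.03125) = -209381/32768, f(-0.84375) = -146543/32768, f(-0.65625) = -112865/32768, f(-0.46875) = -101867/32768, f(-0.28125) = -107069/32768, f(-0.09375) = -121991/32768.
Sum = Δu · [f(-1.40625) + f(-1.21875) + f(-1.03125) + ...].
Sum ≈ -8.90369.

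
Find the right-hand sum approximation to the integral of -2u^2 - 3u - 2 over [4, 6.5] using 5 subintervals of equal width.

-200

Δu = (6.5 − 4)/5 = 0.5.
Right endpoints: 4.5, 5, 5.5, 6, 6.5.
f(4.5) = -56, f(5) = -67, f(5.5) = -79, f(6) = -92, f(6.5) = -106.
Sum = Δu · [f(4.5) + f(5) + f(5.5) + f(6) + f(6.5)].
Sum = -200.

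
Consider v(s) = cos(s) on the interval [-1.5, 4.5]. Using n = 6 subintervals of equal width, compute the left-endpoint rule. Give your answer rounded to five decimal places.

Δs = (4.5 − (-1.5))/6 = 1.
Left endpoints: -1.5, -0.5, 0.5, 1.5, 2.5, 3.5.
v(-1.5) ≈ 0.07074, v(-0.5) ≈ 0.87758, v(0.5) ≈ 0.87758, v(1.5) ≈ 0.07074, v(2.5) ≈ -0.80114, v(3.5) ≈ -0.93646.
Sum = Δs · [v(-1.5) + v(-0.5) + v(0.5) + ...].
Sum ≈ 0.15904.

0.15904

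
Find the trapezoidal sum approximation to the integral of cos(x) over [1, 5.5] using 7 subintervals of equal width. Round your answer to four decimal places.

Δx = (5.5 − 1)/7 = 9/14.
f(1) ≈ 0.5403, f(23/14) ≈ -0.0720, f(16/7) ≈ -0.6556, f(41/14) ≈ -0.9774, f(25/7) ≈ -0.9090, f(59/14) ≈ -0.4778, f(34/7) ≈ 0.1442, f(5.5) ≈ 0.7087.
T_7 = (Δx/2)·[f(x_0) + 2f(x_1) + ... + 2f(x_{6}) + f(x_7)].
Sum ≈ -1.4934.

-1.4934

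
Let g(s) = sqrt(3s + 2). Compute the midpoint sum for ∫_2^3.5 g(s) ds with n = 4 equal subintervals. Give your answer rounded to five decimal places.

4.79323

Δs = (3.5 − 2)/4 = 0.375.
Midpoints: 2.1875, 2.5625, 2.9375, 3.3125.
g(2.1875) ≈ 2.92617, g(2.5625) ≈ 3.11247, g(2.9375) ≈ 3.28824, g(3.3125) ≈ 3.45507.
Sum = Δs · [g(2.1875) + g(2.5625) + g(2.9375) + g(3.3125)].
Sum ≈ 4.79323.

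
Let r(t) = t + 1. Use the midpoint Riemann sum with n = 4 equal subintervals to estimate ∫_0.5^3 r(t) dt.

6.875

Δt = (3 − 0.5)/4 = 0.625.
Midpoints: 0.8125, 1.4375, 2.0625, 2.6875.
r(0.8125) = 1.8125, r(1.4375) = 2.4375, r(2.0625) = 3.0625, r(2.6875) = 3.6875.
Sum = Δt · [r(0.8125) + r(1.4375) + r(2.0625) + r(2.6875)].
Sum = 6.875.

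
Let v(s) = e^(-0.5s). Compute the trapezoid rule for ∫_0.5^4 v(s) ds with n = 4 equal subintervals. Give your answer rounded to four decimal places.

1.3074

Δs = (4 − 0.5)/4 = 0.875.
v(0.5) ≈ 0.7788, v(1.375) ≈ 0.5028, v(2.25) ≈ 0.3247, v(3.125) ≈ 0.2096, v(4) ≈ 0.1353.
T_4 = (Δs/2)·[v(s_0) + 2v(s_1) + 2v(s_2) + 2v(s_3) + v(s_4)].
Sum ≈ 1.3074.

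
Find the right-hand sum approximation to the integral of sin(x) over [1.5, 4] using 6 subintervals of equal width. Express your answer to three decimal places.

Δx = (4 − 1.5)/6 = 5/12.
Right endpoints: 23/12, 7/3, 2.75, 19/6, 43/12, 4.
f(23/12) ≈ 0.941, f(7/3) ≈ 0.723, f(2.75) ≈ 0.382, f(19/6) ≈ -0.025, f(43/12) ≈ -0.428, f(4) ≈ -0.757.
Sum = Δx · [f(23/12) + f(7/3) + f(2.75) + ...].
Sum ≈ 0.348.

0.348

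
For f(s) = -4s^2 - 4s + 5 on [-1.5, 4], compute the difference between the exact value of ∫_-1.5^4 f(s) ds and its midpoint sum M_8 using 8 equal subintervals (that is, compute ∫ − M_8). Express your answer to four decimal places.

Exact integral: ∫_-1.5^4 f(s) ds ≈ -89.833333.
M_8 ≈ -88.966797.
Error ≈ -89.833333 − (-88.966797) ≈ -0.8665.

-0.8665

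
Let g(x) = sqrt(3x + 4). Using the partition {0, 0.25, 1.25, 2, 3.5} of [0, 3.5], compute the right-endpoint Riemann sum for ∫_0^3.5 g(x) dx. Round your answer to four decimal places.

Subinterval widths: 0.25, 1, 0.75, 1.5.
Right endpoints: 0.25, 1.25, 2, 3.5.
g(0.25) ≈ 2.1794, g(1.25) ≈ 2.7839, g(2) ≈ 3.1623, g(3.5) ≈ 3.8079.
Sum = Σ Δx_i · g(x_i).
Sum ≈ 11.4123.

11.4123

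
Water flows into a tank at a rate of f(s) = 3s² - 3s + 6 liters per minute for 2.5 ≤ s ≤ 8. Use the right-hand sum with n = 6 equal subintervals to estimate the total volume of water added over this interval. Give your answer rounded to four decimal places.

516.9045

Δs = (8 − 2.5)/6 = 11/12.
Right endpoints: 41/12, 13/3, 5.25, 37/6, 85/12, 8.
f(41/12) = 1477/48, f(13/3) = 148/3, f(5.25) = 72.9375, f(37/6) = 1219/12, f(85/12) = 6493/48, f(8) = 174.
Sum = Δs · [f(41/12) + f(13/3) + f(5.25) + ...].
Sum ≈ 516.9045.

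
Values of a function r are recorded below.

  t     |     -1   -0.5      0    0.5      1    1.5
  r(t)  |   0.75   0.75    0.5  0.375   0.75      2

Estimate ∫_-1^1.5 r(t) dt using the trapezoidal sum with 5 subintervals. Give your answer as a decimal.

1.875

Δt = 0.5.
T_5 = (0.5/2)·[0.75 + 2·0.75 + 2·0.5 + 2·0.375 + 2·0.75 + 2] = 1.875.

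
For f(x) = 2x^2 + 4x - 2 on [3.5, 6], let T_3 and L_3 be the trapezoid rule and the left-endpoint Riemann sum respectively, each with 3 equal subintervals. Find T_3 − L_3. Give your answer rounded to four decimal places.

23.9583

T_3 ≈ 158.495370.
L_3 ≈ 134.537037.
T_3 − L_3 ≈ 23.9583.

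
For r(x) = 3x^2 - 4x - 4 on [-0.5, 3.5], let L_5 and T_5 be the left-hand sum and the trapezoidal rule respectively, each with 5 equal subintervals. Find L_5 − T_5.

-8

L_5 = -3.72.
T_5 = 4.28.
L_5 − T_5 = -8.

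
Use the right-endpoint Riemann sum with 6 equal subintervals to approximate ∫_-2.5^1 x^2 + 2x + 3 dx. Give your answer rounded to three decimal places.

Δx = (1 − (-2.5))/6 = 7/12.
Right endpoints: -23/12, -4/3, -0.75, -1/6, 5/12, 1.
f(-23/12) = 409/144, f(-4/3) = 19/9, f(-0.75) = 2.0625, f(-1/6) = 97/36, f(5/12) = 577/144, f(1) = 6.
Sum = Δx · [f(-23/12) + f(-4/3) + f(-0.75) + ...].
Sum ≈ 11.501.

11.501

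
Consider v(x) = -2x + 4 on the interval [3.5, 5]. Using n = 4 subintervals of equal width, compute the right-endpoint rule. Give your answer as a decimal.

-7.3125

Δx = (5 − 3.5)/4 = 0.375.
Right endpoints: 3.875, 4.25, 4.625, 5.
v(3.875) = -3.75, v(4.25) = -4.5, v(4.625) = -5.25, v(5) = -6.
Sum = Δx · [v(3.875) + v(4.25) + v(4.625) + v(5)].
Sum = -7.3125.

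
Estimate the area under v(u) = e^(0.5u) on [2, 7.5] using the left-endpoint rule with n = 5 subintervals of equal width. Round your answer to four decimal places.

59.7107

Δu = (7.5 − 2)/5 = 1.1.
Left endpoints: 2, 3.1, 4.2, 5.3, 6.4.
v(2) ≈ 2.7183, v(3.1) ≈ 4.7115, v(4.2) ≈ 8.1662, v(5.3) ≈ 14.1540, v(6.4) ≈ 24.5325.
Sum = Δu · [v(2) + v(3.1) + v(4.2) + v(5.3) + v(6.4)].
Sum ≈ 59.7107.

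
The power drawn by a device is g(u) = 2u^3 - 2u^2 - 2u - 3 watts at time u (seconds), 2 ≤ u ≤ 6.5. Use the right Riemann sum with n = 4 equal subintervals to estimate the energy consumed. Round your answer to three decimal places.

929.197

Δu = (6.5 − 2)/4 = 1.125.
Right endpoints: 3.125, 4.25, 5.375, 6.5.
g(3.125) = 32.25390625, g(4.25) = 105.90625, g(5.375) = 239.04296875, g(6.5) = 448.75.
Sum = Δu · [g(3.125) + g(4.25) + g(5.375) + g(6.5)].
Sum ≈ 929.197.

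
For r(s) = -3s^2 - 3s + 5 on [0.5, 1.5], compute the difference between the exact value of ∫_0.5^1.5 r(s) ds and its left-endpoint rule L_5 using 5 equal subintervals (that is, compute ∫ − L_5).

Exact integral: ∫_0.5^1.5 r(s) ds = -1.25.
L_5 = -0.37.
Error = -1.25 − (-0.37) = -0.88.

-0.88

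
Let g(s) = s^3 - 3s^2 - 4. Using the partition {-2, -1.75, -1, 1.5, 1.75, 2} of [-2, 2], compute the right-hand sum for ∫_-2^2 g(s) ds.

Subinterval widths: 0.25, 0.75, 2.5, 0.25, 0.25.
Right endpoints: -1.75, -1, 1.5, 1.75, 2.
g(-1.75) = -18.546875, g(-1) = -8, g(1.5) = -7.375, g(1.75) = -7.828125, g(2) = -8.
Sum = Σ Δs_i · g(s_i).
Sum = -33.03125.

-33.03125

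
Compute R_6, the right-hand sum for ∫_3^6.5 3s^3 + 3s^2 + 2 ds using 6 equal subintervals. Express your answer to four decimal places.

Δs = (6.5 − 3)/6 = 7/12.
Right endpoints: 43/12, 25/6, 4.75, 16/3, 71/12, 6.5.
f(43/12) = 102847/576, f(25/6) = 19519/72, f(4.75) = 391.203125, f(16/3) = 4882/9, f(71/12) = 419555/576, f(6.5) = 952.625.
Sum = Δs · [f(43/12) + f(25/6) + f(4.75) + ...].
Sum ≈ 1787.5187.

1787.5187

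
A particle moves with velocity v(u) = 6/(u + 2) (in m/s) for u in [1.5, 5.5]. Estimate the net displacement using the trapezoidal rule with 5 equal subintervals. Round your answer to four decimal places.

Δu = (5.5 − 1.5)/5 = 0.8.
v(1.5) = 12/7, v(2.3) = 60/43, v(3.1) = 20/17, v(3.9) = 60/59, v(4.7) = 60/67, v(5.5) = 0.8.
T_5 = (Δu/2)·[v(u_0) + 2v(u_1) + ... + 2v(u_{4}) + v(u_5)].
Sum ≈ 4.5931.

4.5931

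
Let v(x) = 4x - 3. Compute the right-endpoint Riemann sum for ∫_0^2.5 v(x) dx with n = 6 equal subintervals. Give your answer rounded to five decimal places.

Δx = (2.5 − 0)/6 = 5/12.
Right endpoints: 5/12, 5/6, 1.25, 5/3, 25/12, 2.5.
v(5/12) = -4/3, v(5/6) = 1/3, v(1.25) = 2, v(5/3) = 11/3, v(25/12) = 16/3, v(2.5) = 7.
Sum = Δx · [v(5/12) + v(5/6) + v(1.25) + ...].
Sum ≈ 7.08333.

7.08333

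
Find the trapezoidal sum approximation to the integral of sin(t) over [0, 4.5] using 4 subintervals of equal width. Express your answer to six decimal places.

Δt = (4.5 − 0)/4 = 1.125.
f(0) ≈ 0.000000, f(1.125) ≈ 0.902268, f(2.25) ≈ 0.778073, f(3.375) ≈ -0.231294, f(4.5) ≈ -0.977530.
T_4 = (Δt/2)·[f(t_0) + 2f(t_1) + 2f(t_2) + 2f(t_3) + f(t_4)].
Sum ≈ 1.080317.

1.080317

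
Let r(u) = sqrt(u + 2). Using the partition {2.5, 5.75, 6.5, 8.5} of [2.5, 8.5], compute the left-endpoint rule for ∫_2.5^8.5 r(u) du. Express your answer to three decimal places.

14.813

Subinterval widths: 3.25, 0.75, 2.
Left endpoints: 2.5, 5.75, 6.5.
r(2.5) ≈ 2.121, r(5.75) ≈ 2.784, r(6.5) ≈ 2.915.
Sum = Σ Δu_i · r(u_i).
Sum ≈ 14.813.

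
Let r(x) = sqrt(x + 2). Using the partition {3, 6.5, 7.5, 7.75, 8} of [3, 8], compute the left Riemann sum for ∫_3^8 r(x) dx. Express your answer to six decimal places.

Subinterval widths: 3.5, 1, 0.25, 0.25.
Left endpoints: 3, 6.5, 7.5, 7.75.
r(3) ≈ 2.236068, r(6.5) ≈ 2.915476, r(7.5) ≈ 3.082207, r(7.75) ≈ 3.122499.
Sum = Σ Δx_i · r(x_i).
Sum ≈ 12.292890.

12.292890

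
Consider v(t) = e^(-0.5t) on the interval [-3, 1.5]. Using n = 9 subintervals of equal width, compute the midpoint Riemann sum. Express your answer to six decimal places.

7.997801

Δt = (1.5 − (-3))/9 = 0.5.
Midpoints: -2.75, -2.25, -1.75, -1.25, -0.75, -0.25, 0.25, 0.75, 1.25.
v(-2.75) ≈ 3.955077, v(-2.25) ≈ 3.080217, v(-1.75) ≈ 2.398875, v(-1.25) ≈ 1.868246, v(-0.75) ≈ 1.454991, v(-0.25) ≈ 1.133148, v(0.25) ≈ 0.882497, v(0.75) ≈ 0.687289, v(1.25) ≈ 0.535261.
Sum = Δt · [v(-2.75) + v(-2.25) + v(-1.75) + ...].
Sum ≈ 7.997801.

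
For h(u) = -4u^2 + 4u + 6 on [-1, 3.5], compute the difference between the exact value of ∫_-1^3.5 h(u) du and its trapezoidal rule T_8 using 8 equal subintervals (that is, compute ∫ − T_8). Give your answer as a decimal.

0.94921875

Exact integral: ∫_-1^3.5 h(u) du = -9.
T_8 = -9.94921875.
Error = -9 − (-9.94921875) = 0.94921875.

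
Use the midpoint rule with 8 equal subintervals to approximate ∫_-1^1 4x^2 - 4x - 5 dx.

Δx = (1 − (-1))/8 = 0.25.
Midpoints: -0.875, -0.625, -0.375, -0.125, 0.125, 0.375, 0.625, 0.875.
f(-0.875) = 1.5625, f(-0.625) = -0.9375, f(-0.375) = -2.9375, f(-0.125) = -4.4375, f(0.125) = -5.4375, f(0.375) = -5.9375, f(0.625) = -5.9375, f(0.875) = -5.4375.
Sum = Δx · [f(-0.875) + f(-0.625) + f(-0.375) + ...].
Sum = -7.375.

-7.375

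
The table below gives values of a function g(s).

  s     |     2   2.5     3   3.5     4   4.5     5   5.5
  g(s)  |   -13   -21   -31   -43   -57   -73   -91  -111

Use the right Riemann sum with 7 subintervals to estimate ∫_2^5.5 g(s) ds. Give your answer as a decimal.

Δs = 0.5.
Sum = 0.5·[(-21) + (-31) + (-43) + (-57) + (-73) + (-91) + (-111)] = -213.5.

-213.5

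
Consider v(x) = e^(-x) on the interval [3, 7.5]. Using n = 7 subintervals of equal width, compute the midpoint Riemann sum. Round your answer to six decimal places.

Δx = (7.5 − 3)/7 = 9/14.
Midpoints: 93/28, 111/28, 129/28, 5.25, 165/28, 183/28, 201/28.
v(93/28) ≈ 0.036101, v(111/28) ≈ 0.018982, v(129/28) ≈ 0.009980, v(5.25) ≈ 0.005248, v(165/28) ≈ 0.002759, v(183/28) ≈ 0.001451, v(201/28) ≈ 0.000763.
Sum = Δx · [v(93/28) + v(111/28) + v(129/28) + ...].
Sum ≈ 0.048396.

0.048396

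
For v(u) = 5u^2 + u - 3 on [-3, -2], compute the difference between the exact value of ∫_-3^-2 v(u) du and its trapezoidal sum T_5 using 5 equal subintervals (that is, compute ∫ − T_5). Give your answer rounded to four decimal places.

Exact integral: ∫_-3^-2 v(u) du ≈ 26.166667.
T_5 = 26.2.
Error ≈ 26.166667 − 26.2 ≈ -0.0333.

-0.0333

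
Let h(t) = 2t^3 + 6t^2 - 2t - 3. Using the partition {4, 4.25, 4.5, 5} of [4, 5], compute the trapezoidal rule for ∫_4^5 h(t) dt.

295.3828125

Subinterval widths: 0.25, 0.25, 0.5.
h(4) = 213, h(4.25) = 250.40625, h(4.5) = 291.75, h(5) = 387.
On each subinterval the trapezoid contributes (Δt_i/2)·[h(t_{i-1}) + h(t_i)].
Sum = 295.3828125.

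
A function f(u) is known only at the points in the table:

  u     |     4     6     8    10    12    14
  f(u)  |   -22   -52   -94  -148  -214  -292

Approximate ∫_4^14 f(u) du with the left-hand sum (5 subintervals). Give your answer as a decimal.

Δu = 2.
Sum = 2·[(-22) + (-52) + (-94) + (-148) + (-214)] = -1060.

-1060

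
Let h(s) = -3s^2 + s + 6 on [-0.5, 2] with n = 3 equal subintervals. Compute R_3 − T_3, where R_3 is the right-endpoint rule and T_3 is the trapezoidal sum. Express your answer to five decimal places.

R_3 ≈ 4.2361111.
T_3 ≈ 7.8819444.
R_3 − T_3 ≈ -3.64583.

-3.64583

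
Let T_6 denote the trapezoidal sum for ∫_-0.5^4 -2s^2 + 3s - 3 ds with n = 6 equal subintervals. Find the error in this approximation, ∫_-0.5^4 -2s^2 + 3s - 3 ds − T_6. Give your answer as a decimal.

Exact integral: ∫_-0.5^4 f(s) ds = -32.625.
T_6 = -33.46875.
Error = -32.625 − (-33.46875) = 0.84375.

0.84375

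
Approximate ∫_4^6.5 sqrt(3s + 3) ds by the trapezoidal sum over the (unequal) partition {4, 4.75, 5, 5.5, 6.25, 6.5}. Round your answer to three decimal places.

Subinterval widths: 0.75, 0.25, 0.5, 0.75, 0.25.
f(4) ≈ 3.873, f(4.75) ≈ 4.153, f(5) ≈ 4.243, f(5.5) ≈ 4.416, f(6.25) ≈ 4.664, f(6.5) ≈ 4.743.
On each subinterval the trapezoid contributes (Δs_i/2)·[f(s_{i-1}) + f(s_i)].
Sum ≈ 10.805.

10.805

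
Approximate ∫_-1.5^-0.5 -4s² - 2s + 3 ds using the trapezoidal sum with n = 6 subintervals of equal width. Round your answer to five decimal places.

0.64815

Δs = (-0.5 − (-1.5))/6 = 1/6.
f(-1.5) = -3, f(-4/3) = -13/9, f(-7/6) = -1/9, f(-1) = 1, f(-5/6) = 17/9, f(-2/3) = 23/9, f(-0.5) = 3.
T_6 = (Δs/2)·[f(s_0) + 2f(s_1) + ... + 2f(s_{5}) + f(s_6)].
Sum ≈ 0.64815.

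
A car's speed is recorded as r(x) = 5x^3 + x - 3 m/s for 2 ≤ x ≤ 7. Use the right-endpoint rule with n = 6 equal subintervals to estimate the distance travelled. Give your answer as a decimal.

Δx = (7 − 2)/6 = 5/6.
Right endpoints: 17/6, 11/3, 4.5, 16/3, 37/6, 7.
r(17/6) = 24529/216, r(11/3) = 6673/27, r(4.5) = 457.125, r(16/3) = 20543/27, r(37/6) = 253949/216, r(7) = 1719.
Sum = Δx · [r(17/6) + r(11/3) + r(4.5) + ...].
Sum = 3727.8125.

3727.8125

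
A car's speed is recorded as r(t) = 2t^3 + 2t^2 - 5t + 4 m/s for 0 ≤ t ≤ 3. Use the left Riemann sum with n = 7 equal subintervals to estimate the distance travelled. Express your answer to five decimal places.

36.79592

Δt = (3 − 0)/7 = 3/7.
Left endpoints: 0, 3/7, 6/7, 9/7, 12/7, 15/7, 18/7.
r(0) = 4, r(3/7) = 817/343, r(6/7) = 838/343, r(9/7) = 1759/343, r(12/7) = 3904/343, r(15/7) = 7597/343, r(18/7) = 13162/343.
Sum = Δt · [r(0) + r(3/7) + r(6/7) + ...].
Sum ≈ 36.79592.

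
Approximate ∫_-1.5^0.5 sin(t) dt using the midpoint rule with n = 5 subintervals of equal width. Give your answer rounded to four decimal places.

Δt = (0.5 − (-1.5))/5 = 0.4.
Midpoints: -1.3, -0.9, -0.5, -0.1, 0.3.
f(-1.3) ≈ -0.9636, f(-0.9) ≈ -0.7833, f(-0.5) ≈ -0.4794, f(-0.1) ≈ -0.0998, f(0.3) ≈ 0.2955.
Sum = Δt · [f(-1.3) + f(-0.9) + f(-0.5) + f(-0.1) + f(0.3)].
Sum ≈ -0.8122.

-0.8122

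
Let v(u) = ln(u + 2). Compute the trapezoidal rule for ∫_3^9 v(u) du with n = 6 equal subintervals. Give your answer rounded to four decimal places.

12.3206

Δu = (9 − 3)/6 = 1.
v(3) ≈ 1.6094, v(4) ≈ 1.7918, v(5) ≈ 1.9459, v(6) ≈ 2.0794, v(7) ≈ 2.1972, v(8) ≈ 2.3026, v(9) ≈ 2.3979.
T_6 = (Δu/2)·[v(u_0) + 2v(u_1) + ... + 2v(u_{5}) + v(u_6)].
Sum ≈ 12.3206.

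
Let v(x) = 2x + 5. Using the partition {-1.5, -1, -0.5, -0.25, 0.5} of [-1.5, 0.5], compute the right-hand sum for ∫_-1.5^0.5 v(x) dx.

Subinterval widths: 0.5, 0.5, 0.25, 0.75.
Right endpoints: -1, -0.5, -0.25, 0.5.
v(-1) = 3, v(-0.5) = 4, v(-0.25) = 4.5, v(0.5) = 6.
Sum = Σ Δx_i · v(x_i).
Sum = 9.125.

9.125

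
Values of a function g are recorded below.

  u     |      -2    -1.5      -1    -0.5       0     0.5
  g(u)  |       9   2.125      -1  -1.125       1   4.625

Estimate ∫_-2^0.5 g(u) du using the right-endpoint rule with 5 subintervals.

2.8125

Δu = 0.5.
Sum = 0.5·[2.125 + (-1) + (-1.125) + 1 + 4.625] = 2.8125.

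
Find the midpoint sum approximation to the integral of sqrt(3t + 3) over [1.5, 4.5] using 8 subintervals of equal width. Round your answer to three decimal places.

Δt = (4.5 − 1.5)/8 = 0.375.
Midpoints: 1.6875, 2.0625, 2.4375, 2.8125, 3.1875, 3.5625, 3.9375, 4.3125.
f(1.6875) ≈ 2.839, f(2.0625) ≈ 3.031, f(2.4375) ≈ 3.211, f(2.8125) ≈ 3.382, f(3.1875) ≈ 3.544, f(3.5625) ≈ 3.700, f(3.9375) ≈ 3.849, f(4.3125) ≈ 3.992.
Sum = Δt · [f(1.6875) + f(2.0625) + f(2.4375) + ...].
Sum ≈ 10.331.

10.331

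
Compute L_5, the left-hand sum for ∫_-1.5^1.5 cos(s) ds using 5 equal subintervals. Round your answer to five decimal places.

Δs = (1.5 − (-1.5))/5 = 0.6.
Left endpoints: -1.5, -0.9, -0.3, 0.3, 0.9.
f(-1.5) ≈ 0.07074, f(-0.9) ≈ 0.62161, f(-0.3) ≈ 0.95534, f(0.3) ≈ 0.95534, f(0.9) ≈ 0.62161.
Sum = Δs · [f(-1.5) + f(-0.9) + f(-0.3) + f(0.3) + f(0.9)].
Sum ≈ 1.93478.

1.93478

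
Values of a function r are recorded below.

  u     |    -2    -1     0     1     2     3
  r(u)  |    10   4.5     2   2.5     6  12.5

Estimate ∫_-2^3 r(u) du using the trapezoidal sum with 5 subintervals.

Δu = 1.
T_5 = (1/2)·[10 + 2·4.5 + 2·2 + 2·2.5 + 2·6 + 12.5] = 26.25.

26.25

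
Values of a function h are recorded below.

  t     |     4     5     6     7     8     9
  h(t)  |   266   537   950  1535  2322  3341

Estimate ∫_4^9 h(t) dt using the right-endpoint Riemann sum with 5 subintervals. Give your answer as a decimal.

8685

Δt = 1.
Sum = 1·[537 + 950 + 1535 + 2322 + 3341] = 8685.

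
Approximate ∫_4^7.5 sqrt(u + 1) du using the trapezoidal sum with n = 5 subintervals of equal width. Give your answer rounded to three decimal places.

9.065

Δu = (7.5 − 4)/5 = 0.7.
f(4) ≈ 2.236, f(4.7) ≈ 2.387, f(5.4) ≈ 2.530, f(6.1) ≈ 2.665, f(6.8) ≈ 2.793, f(7.5) ≈ 2.915.
T_5 = (Δu/2)·[f(u_0) + 2f(u_1) + ... + 2f(u_{4}) + f(u_5)].
Sum ≈ 9.065.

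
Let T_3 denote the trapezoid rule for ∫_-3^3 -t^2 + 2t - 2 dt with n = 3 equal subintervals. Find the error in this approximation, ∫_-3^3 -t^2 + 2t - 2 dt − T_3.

Exact integral: ∫_-3^3 f(t) dt = -30.
T_3 = -34.
Error = -30 − (-34) = 4.

4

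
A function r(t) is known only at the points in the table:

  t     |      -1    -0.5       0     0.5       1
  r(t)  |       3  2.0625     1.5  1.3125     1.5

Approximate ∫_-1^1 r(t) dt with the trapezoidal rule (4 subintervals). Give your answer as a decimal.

Δt = 0.5.
T_4 = (0.5/2)·[3 + 2·2.0625 + 2·1.5 + 2·1.3125 + 1.5] = 3.5625.

3.5625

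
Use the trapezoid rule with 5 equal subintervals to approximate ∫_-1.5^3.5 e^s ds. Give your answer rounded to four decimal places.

Δs = (3.5 − (-1.5))/5 = 1.
f(-1.5) ≈ 0.2231, f(-0.5) ≈ 0.6065, f(0.5) ≈ 1.6487, f(1.5) ≈ 4.4817, f(2.5) ≈ 12.1825, f(3.5) ≈ 33.1155.
T_5 = (Δs/2)·[f(s_0) + 2f(s_1) + ... + 2f(s_{4}) + f(s_5)].
Sum ≈ 35.5887.

35.5887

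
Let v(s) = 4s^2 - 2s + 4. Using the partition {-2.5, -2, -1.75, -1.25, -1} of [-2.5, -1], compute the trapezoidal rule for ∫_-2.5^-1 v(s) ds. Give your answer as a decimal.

30.9375

Subinterval widths: 0.5, 0.25, 0.5, 0.25.
v(-2.5) = 34, v(-2) = 24, v(-1.75) = 19.75, v(-1.25) = 12.75, v(-1) = 10.
On each subinterval the trapezoid contributes (Δs_i/2)·[v(s_{i-1}) + v(s_i)].
Sum = 30.9375.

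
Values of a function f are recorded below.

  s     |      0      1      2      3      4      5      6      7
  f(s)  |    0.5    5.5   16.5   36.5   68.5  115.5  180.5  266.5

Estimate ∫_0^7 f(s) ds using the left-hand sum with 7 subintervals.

423.5

Δs = 1.
Sum = 1·[0.5 + 5.5 + 16.5 + 36.5 + 68.5 + 115.5 + 180.5] = 423.5.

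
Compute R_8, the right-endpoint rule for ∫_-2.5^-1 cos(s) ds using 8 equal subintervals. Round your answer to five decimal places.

Δs = (-1 − (-2.5))/8 = 0.1875.
Right endpoints: -2.3125, -2.125, -1.9375, -1.75, -1.5625, -1.375, -1.1875, -1.
f(-2.3125) ≈ -0.67555, f(-2.125) ≈ -0.52627, f(-1.9375) ≈ -0.35854, f(-1.75) ≈ -0.17825, f(-1.5625) ≈ 0.00830, f(-1.375) ≈ 0.19455, f(-1.1875) ≈ 0.37398, f(-1) ≈ 0.54030.
Sum = Δs · [f(-2.3125) + f(-2.125) + f(-1.9375) + ...].
Sum ≈ -0.11653.

-0.11653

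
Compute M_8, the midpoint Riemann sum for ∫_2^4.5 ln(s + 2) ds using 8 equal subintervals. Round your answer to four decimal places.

4.1219

Δs = (4.5 − 2)/8 = 0.3125.
Midpoints: 2.15625, 2.46875, 2.78125, 3.09375, 3.40625, 3.71875, 4.03125, 4.34375.
f(2.15625) ≈ 1.4246, f(2.46875) ≈ 1.4971, f(2.78125) ≈ 1.5647, f(3.09375) ≈ 1.6280, f(3.40625) ≈ 1.6876, f(3.71875) ≈ 1.7438, f(4.03125) ≈ 1.7970, f(4.34375) ≈ 1.8475.
Sum = Δs · [f(2.15625) + f(2.46875) + f(2.78125) + ...].
Sum ≈ 4.1219.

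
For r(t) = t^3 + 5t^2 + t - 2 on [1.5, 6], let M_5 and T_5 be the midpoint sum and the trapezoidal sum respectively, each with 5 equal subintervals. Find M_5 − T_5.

M_5 = 680.0484375.
T_5 = 694.85625.
M_5 − T_5 = -14.8078125.

-14.8078125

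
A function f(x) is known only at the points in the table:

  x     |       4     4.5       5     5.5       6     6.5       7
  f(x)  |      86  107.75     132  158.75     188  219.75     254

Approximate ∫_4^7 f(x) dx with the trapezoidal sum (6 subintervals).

Δx = 0.5.
T_6 = (0.5/2)·[86 + 2·107.75 + 2·132 + 2·158.75 + 2·188 + 2·219.75 + 254] = 488.125.

488.125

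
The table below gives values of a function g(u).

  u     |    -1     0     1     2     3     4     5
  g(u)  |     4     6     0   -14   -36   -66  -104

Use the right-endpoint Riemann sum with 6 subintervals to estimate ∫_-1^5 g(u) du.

-214

Δu = 1.
Sum = 1·[6 + 0 + (-14) + (-36) + (-66) + (-104)] = -214.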